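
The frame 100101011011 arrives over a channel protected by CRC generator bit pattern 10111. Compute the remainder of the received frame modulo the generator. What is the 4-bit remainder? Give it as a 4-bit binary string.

Modulo-2 division of 100101011011 by 10111:
  pos 0: 10010 XOR 10111 = 00101
  pos 2: 10110 XOR 10111 = 00001
  pos 6: 11101 XOR 10111 = 01010
  pos 7: 10101 XOR 10111 = 00010
Remainder = 0010 (nonzero — an error is detected).

0010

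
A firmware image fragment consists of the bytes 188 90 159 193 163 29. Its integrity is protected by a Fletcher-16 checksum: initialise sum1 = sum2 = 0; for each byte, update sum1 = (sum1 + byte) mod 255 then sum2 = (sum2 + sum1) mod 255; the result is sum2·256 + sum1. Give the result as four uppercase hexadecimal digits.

5839

Running sums (mod 255):
  after byte 0 (188): sum1=188, sum2=188
  after byte 1 (90): sum1=23, sum2=211
  after byte 2 (159): sum1=182, sum2=138
  after byte 3 (193): sum1=120, sum2=3
  after byte 4 (163): sum1=28, sum2=31
  after byte 5 (29): sum1=57, sum2=88
Checksum = sum2·256 + sum1 = 88·256 + 57 = 22585 = 0x5839.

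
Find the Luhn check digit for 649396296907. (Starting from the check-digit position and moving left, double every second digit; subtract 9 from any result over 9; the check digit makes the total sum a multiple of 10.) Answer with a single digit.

Partial digits right→left: 7 0 9 6 9 2 6 9 3 9 4 6
Double every second digit counting from the check-digit position (so the 1st, 3rd, 5th, ... of the partial from the right).
  doubled (with −9 where >9): 5 9 9 3 6 8 → sum 40
  kept as-is: 0 6 2 9 9 6 → sum 32
Total = 40 + 32 = 72.
Check digit = (10 − (72 mod 10)) mod 10 = 8.

8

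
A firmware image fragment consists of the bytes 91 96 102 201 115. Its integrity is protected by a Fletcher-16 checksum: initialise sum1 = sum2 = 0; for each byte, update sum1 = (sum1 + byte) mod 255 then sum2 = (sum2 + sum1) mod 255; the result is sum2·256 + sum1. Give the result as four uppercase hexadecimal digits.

845F

Running sums (mod 255):
  after byte 0 (91): sum1=91, sum2=91
  after byte 1 (96): sum1=187, sum2=23
  after byte 2 (102): sum1=34, sum2=57
  after byte 3 (201): sum1=235, sum2=37
  after byte 4 (115): sum1=95, sum2=132
Checksum = sum2·256 + sum1 = 132·256 + 95 = 33887 = 0x845F.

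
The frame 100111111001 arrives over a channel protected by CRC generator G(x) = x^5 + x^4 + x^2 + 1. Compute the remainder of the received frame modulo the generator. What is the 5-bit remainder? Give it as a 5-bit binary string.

Modulo-2 division of 100111111001 by 110101:
  pos 0: 100111 XOR 110101 = 010010
  pos 1: 100101 XOR 110101 = 010000
  pos 2: 100001 XOR 110101 = 010100
  pos 3: 101001 XOR 110101 = 011100
  pos 4: 111000 XOR 110101 = 001101
  pos 6: 110101 XOR 110101 = 000000
Remainder = 00000 (zero — the frame passes the CRC check).

00000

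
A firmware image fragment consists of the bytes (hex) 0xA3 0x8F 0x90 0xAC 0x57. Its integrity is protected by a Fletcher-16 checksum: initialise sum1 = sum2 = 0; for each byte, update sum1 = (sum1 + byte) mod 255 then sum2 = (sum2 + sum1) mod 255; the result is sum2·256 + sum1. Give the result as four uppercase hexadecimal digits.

Running sums (mod 255):
  after byte 0 (0xA3): sum1=163, sum2=163
  after byte 1 (0x8F): sum1=51, sum2=214
  after byte 2 (0x90): sum1=195, sum2=154
  after byte 3 (0xAC): sum1=112, sum2=11
  after byte 4 (0x57): sum1=199, sum2=210
Checksum = sum2·256 + sum1 = 210·256 + 199 = 53959 = 0xD2C7.

D2C7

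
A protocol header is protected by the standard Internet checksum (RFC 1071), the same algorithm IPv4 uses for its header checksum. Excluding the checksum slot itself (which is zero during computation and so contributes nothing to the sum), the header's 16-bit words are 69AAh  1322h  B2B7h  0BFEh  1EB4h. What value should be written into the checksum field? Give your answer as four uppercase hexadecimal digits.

One's-complement addition (fold any carry out of bit 15 back into bit 0):
  0x69AA + 0x1322 = 0x07CCC
  0x7CCC + 0xB2B7 = 0x12F83 → wrap carry → 0x2F84
  0x2F84 + 0x0BFE = 0x03B82
  0x3B82 + 0x1EB4 = 0x05A36
One's-complement sum = 0x5A36.
Checksum = ~0x5A36 & 0xFFFF = 0xA5C9.

A5C9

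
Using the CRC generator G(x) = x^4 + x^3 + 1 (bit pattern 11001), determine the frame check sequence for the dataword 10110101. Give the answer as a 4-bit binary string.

Append 4 zeros: 101101010000. Divide by 11001 (XOR where the leading bit is 1):
  pos 0: 10110 XOR 11001 = 01111
  pos 1: 11111 XOR 11001 = 00110
  pos 3: 11001 XOR 11001 = 00000
Remainder (last 4 bits) = 0000. This is the CRC / FCS.

0000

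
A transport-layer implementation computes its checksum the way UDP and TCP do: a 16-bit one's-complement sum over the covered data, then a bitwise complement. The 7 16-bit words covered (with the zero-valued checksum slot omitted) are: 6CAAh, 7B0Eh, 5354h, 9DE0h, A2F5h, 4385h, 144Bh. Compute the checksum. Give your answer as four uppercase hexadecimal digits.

One's-complement addition (fold any carry out of bit 15 back into bit 0):
  0x6CAA + 0x7B0E = 0x0E7B8
  0xE7B8 + 0x5354 = 0x13B0C → wrap carry → 0x3B0D
  0x3B0D + 0x9DE0 = 0x0D8ED
  0xD8ED + 0xA2F5 = 0x17BE2 → wrap carry → 0x7BE3
  0x7BE3 + 0x4385 = 0x0BF68
  0xBF68 + 0x144B = 0x0D3B3
One's-complement sum = 0xD3B3.
Checksum = ~0xD3B3 & 0xFFFF = 0x2C4C.

2C4C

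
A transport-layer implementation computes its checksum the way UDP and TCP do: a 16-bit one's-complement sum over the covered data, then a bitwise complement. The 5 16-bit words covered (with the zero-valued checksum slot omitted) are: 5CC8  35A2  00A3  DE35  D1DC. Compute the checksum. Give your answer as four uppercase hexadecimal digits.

BCDF

One's-complement addition (fold any carry out of bit 15 back into bit 0):
  0x5CC8 + 0x35A2 = 0x0926A
  0x926A + 0x00A3 = 0x0930D
  0x930D + 0xDE35 = 0x17142 → wrap carry → 0x7143
  0x7143 + 0xD1DC = 0x1431F → wrap carry → 0x4320
One's-complement sum = 0x4320.
Checksum = ~0x4320 & 0xFFFF = 0xBCDF.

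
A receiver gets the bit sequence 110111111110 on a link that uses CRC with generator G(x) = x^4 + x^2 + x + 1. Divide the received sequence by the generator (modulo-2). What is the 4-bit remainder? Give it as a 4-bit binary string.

Modulo-2 division of 110111111110 by 10111:
  pos 0: 11011 XOR 10111 = 01100
  pos 1: 11001 XOR 10111 = 01110
  pos 2: 11101 XOR 10111 = 01010
  pos 3: 10101 XOR 10111 = 00010
  pos 6: 10111 XOR 10111 = 00000
Remainder = 0000 (zero — the frame passes the CRC check).

0000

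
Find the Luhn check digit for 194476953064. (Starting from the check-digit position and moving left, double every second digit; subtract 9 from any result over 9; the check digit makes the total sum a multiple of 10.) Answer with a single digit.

Partial digits right→left: 4 6 0 3 5 9 6 7 4 4 9 1
Double every second digit counting from the check-digit position (so the 1st, 3rd, 5th, ... of the partial from the right).
  doubled (with −9 where >9): 8 0 1 3 8 9 → sum 29
  kept as-is: 6 3 9 7 4 1 → sum 30
Total = 29 + 30 = 59.
Check digit = (10 − (59 mod 10)) mod 10 = 1.

1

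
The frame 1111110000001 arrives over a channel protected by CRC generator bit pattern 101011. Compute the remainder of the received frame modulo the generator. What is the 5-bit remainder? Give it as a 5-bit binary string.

Modulo-2 division of 1111110000001 by 101011:
  pos 0: 111111 XOR 101011 = 010100
  pos 1: 101000 XOR 101011 = 000011
  pos 5: 110000 XOR 101011 = 011011
  pos 6: 110110 XOR 101011 = 011101
  pos 7: 111011 XOR 101011 = 010000
Remainder = 10000 (nonzero — an error is detected).

10000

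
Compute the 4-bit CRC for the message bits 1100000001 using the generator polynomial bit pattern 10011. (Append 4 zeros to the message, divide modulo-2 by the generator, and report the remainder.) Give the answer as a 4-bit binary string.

0001

Append 4 zeros: 11000000010000. Divide by 10011 (XOR where the leading bit is 1):
  pos 0: 11000 XOR 10011 = 01011
  pos 1: 10110 XOR 10011 = 00101
  pos 3: 10100 XOR 10011 = 00111
  pos 5: 11101 XOR 10011 = 01110
  pos 6: 11100 XOR 10011 = 01111
  pos 7: 11110 XOR 10011 = 01101
  pos 8: 11010 XOR 10011 = 01001
  pos 9: 10010 XOR 10011 = 00001
Remainder (last 4 bits) = 0001. This is the CRC / FCS.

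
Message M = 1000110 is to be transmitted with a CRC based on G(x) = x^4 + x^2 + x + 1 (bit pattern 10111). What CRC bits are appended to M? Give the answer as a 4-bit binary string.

Append 4 zeros: 10001100000. Divide by 10111 (XOR where the leading bit is 1):
  pos 0: 10001 XOR 10111 = 00110
  pos 2: 11010 XOR 10111 = 01101
  pos 3: 11010 XOR 10111 = 01101
  pos 4: 11010 XOR 10111 = 01101
  pos 5: 11010 XOR 10111 = 01101
  pos 6: 11010 XOR 10111 = 01101
Remainder (last 4 bits) = 1101. This is the CRC / FCS.

1101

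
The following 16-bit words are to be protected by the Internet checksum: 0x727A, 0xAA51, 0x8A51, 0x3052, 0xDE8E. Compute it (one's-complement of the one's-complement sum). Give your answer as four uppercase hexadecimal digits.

4A01

One's-complement addition (fold any carry out of bit 15 back into bit 0):
  0x727A + 0xAA51 = 0x11CCB → wrap carry → 0x1CCC
  0x1CCC + 0x8A51 = 0x0A71D
  0xA71D + 0x3052 = 0x0D76F
  0xD76F + 0xDE8E = 0x1B5FD → wrap carry → 0xB5FE
One's-complement sum = 0xB5FE.
Checksum = ~0xB5FE & 0xFFFF = 0x4A01.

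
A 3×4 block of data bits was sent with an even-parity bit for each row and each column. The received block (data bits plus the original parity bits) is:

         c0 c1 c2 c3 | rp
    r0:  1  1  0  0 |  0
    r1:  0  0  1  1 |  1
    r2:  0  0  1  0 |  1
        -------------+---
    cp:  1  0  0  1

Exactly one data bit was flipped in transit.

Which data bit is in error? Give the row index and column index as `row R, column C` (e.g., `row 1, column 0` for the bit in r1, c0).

Recompute each row's even parity and compare to rp:
  r0: data parity 0, sent rp 0 → ok
  r1: data parity 0, sent rp 1 → mismatch
  r2: data parity 1, sent rp 1 → ok
Recompute each column's even parity and compare to cp:
  c0: data parity 1, sent cp 1 → ok
  c1: data parity 1, sent cp 0 → mismatch
  c2: data parity 0, sent cp 0 → ok
  c3: data parity 1, sent cp 1 → ok
Exactly one row (r1) and one column (c1) fail → the flipped bit is at their intersection.

row 1, column 1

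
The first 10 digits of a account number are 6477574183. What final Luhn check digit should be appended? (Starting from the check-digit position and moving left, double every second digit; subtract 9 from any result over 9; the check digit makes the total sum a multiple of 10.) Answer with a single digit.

Partial digits right→left: 3 8 1 4 7 5 7 7 4 6
Double every second digit counting from the check-digit position (so the 1st, 3rd, 5th, ... of the partial from the right).
  doubled (with −9 where >9): 6 2 5 5 8 → sum 26
  kept as-is: 8 4 5 7 6 → sum 30
Total = 26 + 30 = 56.
Check digit = (10 − (56 mod 10)) mod 10 = 4.

4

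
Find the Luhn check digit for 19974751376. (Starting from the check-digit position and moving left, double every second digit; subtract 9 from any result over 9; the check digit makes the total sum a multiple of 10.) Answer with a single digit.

Partial digits right→left: 6 7 3 1 5 7 4 7 9 9 1
Double every second digit counting from the check-digit position (so the 1st, 3rd, 5th, ... of the partial from the right).
  doubled (with −9 where >9): 3 6 1 8 9 2 → sum 29
  kept as-is: 7 1 7 7 9 → sum 31
Total = 29 + 31 = 60.
Check digit = (10 − (60 mod 10)) mod 10 = 0.

0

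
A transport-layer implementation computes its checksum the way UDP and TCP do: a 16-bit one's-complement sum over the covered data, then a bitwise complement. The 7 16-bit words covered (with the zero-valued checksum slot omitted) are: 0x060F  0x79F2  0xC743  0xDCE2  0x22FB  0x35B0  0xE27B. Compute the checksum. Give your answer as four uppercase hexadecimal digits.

One's-complement addition (fold any carry out of bit 15 back into bit 0):
  0x060F + 0x79F2 = 0x08001
  0x8001 + 0xC743 = 0x14744 → wrap carry → 0x4745
  0x4745 + 0xDCE2 = 0x12427 → wrap carry → 0x2428
  0x2428 + 0x22FB = 0x04723
  0x4723 + 0x35B0 = 0x07CD3
  0x7CD3 + 0xE27B = 0x15F4E → wrap carry → 0x5F4F
One's-complement sum = 0x5F4F.
Checksum = ~0x5F4F & 0xFFFF = 0xA0B0.

A0B0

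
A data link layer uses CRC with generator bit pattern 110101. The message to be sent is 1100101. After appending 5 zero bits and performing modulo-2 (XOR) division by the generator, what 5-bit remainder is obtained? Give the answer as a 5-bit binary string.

10111

Append 5 zeros: 110010100000. Divide by 110101 (XOR where the leading bit is 1):
  pos 0: 110010 XOR 110101 = 000111
  pos 3: 111100 XOR 110101 = 001001
  pos 5: 100100 XOR 110101 = 010001
  pos 6: 100010 XOR 110101 = 010111
Remainder (last 5 bits) = 10111. This is the CRC / FCS.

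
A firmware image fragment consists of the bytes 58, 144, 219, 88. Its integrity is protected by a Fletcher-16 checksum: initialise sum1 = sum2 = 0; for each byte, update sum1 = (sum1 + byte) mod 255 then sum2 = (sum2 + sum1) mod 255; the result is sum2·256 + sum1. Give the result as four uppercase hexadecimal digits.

AAFE

Running sums (mod 255):
  after byte 0 (58): sum1=58, sum2=58
  after byte 1 (144): sum1=202, sum2=5
  after byte 2 (219): sum1=166, sum2=171
  after byte 3 (88): sum1=254, sum2=170
Checksum = sum2·256 + sum1 = 170·256 + 254 = 43774 = 0xAAFE.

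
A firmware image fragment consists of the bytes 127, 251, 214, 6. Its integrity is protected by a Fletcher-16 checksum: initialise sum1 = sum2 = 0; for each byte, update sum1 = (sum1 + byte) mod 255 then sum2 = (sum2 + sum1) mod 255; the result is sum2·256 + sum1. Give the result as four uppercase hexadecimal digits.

A558

Running sums (mod 255):
  after byte 0 (127): sum1=127, sum2=127
  after byte 1 (251): sum1=123, sum2=250
  after byte 2 (214): sum1=82, sum2=77
  after byte 3 (6): sum1=88, sum2=165
Checksum = sum2·256 + sum1 = 165·256 + 88 = 42328 = 0xA558.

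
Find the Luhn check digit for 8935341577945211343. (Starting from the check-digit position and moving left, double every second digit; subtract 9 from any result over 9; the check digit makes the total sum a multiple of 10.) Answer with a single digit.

Partial digits right→left: 3 4 3 1 1 2 5 4 9 7 7 5 1 4 3 5 3 9 8
Double every second digit counting from the check-digit position (so the 1st, 3rd, 5th, ... of the partial from the right).
  doubled (with −9 where >9): 6 6 2 1 9 5 2 6 6 7 → sum 50
  kept as-is: 4 1 2 4 7 5 4 5 9 → sum 41
Total = 50 + 41 = 91.
Check digit = (10 − (91 mod 10)) mod 10 = 9.

9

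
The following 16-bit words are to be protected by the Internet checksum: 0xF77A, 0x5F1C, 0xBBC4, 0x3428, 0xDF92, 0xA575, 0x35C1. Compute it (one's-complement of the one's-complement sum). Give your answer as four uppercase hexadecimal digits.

FEB1

One's-complement addition (fold any carry out of bit 15 back into bit 0):
  0xF77A + 0x5F1C = 0x15696 → wrap carry → 0x5697
  0x5697 + 0xBBC4 = 0x1125B → wrap carry → 0x125C
  0x125C + 0x3428 = 0x04684
  0x4684 + 0xDF92 = 0x12616 → wrap carry → 0x2617
  0x2617 + 0xA575 = 0x0CB8C
  0xCB8C + 0x35C1 = 0x1014D → wrap carry → 0x014E
One's-complement sum = 0x014E.
Checksum = ~0x014E & 0xFFFF = 0xFEB1.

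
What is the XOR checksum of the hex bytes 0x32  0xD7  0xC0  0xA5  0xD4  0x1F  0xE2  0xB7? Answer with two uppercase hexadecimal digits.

1E

XOR the bytes together:
  start with 0x32
  0x32 ⊕ 0xD7 = 0xE5
  0xE5 ⊕ 0xC0 = 0x25
  0x25 ⊕ 0xA5 = 0x80
  0x80 ⊕ 0xD4 = 0x54
  0x54 ⊕ 0x1F = 0x4B
  0x4B ⊕ 0xE2 = 0xA9
  0xA9 ⊕ 0xB7 = 0x1E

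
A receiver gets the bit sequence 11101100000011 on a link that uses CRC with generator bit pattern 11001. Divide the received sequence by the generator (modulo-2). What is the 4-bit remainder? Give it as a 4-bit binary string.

Modulo-2 division of 11101100000011 by 11001:
  pos 0: 11101 XOR 11001 = 00100
  pos 2: 10010 XOR 11001 = 01011
  pos 3: 10110 XOR 11001 = 01111
  pos 4: 11110 XOR 11001 = 00111
  pos 6: 11100 XOR 11001 = 00101
  pos 8: 10101 XOR 11001 = 01100
  pos 9: 11001 XOR 11001 = 00000
Remainder = 0000 (zero — the frame passes the CRC check).

0000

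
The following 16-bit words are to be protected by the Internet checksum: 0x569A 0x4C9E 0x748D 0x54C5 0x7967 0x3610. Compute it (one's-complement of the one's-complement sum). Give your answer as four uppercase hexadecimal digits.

One's-complement addition (fold any carry out of bit 15 back into bit 0):
  0x569A + 0x4C9E = 0x0A338
  0xA338 + 0x748D = 0x117C5 → wrap carry → 0x17C6
  0x17C6 + 0x54C5 = 0x06C8B
  0x6C8B + 0x7967 = 0x0E5F2
  0xE5F2 + 0x3610 = 0x11C02 → wrap carry → 0x1C03
One's-complement sum = 0x1C03.
Checksum = ~0x1C03 & 0xFFFF = 0xE3FC.

E3FC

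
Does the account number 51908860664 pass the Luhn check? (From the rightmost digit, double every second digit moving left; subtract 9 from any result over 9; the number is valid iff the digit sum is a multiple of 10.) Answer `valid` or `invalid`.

From the right, keep odd positions and double even positions (subtract 9 from any doubled value over 9):
  doubled (positions 2,4,...): 3 0 7 0 2 → sum 12
  kept (positions 1,3,...): 4 6 6 8 9 5 → sum 38
Total = 50.
50 mod 10 = 0, so the number is valid.

valid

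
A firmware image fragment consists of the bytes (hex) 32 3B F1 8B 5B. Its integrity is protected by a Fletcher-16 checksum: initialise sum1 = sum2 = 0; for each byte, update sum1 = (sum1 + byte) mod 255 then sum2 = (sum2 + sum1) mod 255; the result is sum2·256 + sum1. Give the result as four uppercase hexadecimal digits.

Running sums (mod 255):
  after byte 0 (32): sum1=50, sum2=50
  after byte 1 (3B): sum1=109, sum2=159
  after byte 2 (F1): sum1=95, sum2=254
  after byte 3 (8B): sum1=234, sum2=233
  after byte 4 (5B): sum1=70, sum2=48
Checksum = sum2·256 + sum1 = 48·256 + 70 = 12358 = 0x3046.

3046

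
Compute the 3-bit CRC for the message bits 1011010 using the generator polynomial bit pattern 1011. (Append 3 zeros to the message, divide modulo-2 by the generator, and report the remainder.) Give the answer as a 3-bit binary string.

110

Append 3 zeros: 1011010000. Divide by 1011 (XOR where the leading bit is 1):
  pos 0: 1011 XOR 1011 = 0000
  pos 5: 1000 XOR 1011 = 0011
Remainder (last 3 bits) = 110. This is the CRC / FCS.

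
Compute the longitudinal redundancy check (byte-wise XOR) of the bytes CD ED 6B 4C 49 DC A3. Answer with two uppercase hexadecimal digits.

XOR the bytes together:
  start with 0xCD
  0xCD ⊕ 0xED = 0x20
  0x20 ⊕ 0x6B = 0x4B
  0x4B ⊕ 0x4C = 0x07
  0x07 ⊕ 0x49 = 0x4E
  0x4E ⊕ 0xDC = 0x92
  0x92 ⊕ 0xA3 = 0x31

31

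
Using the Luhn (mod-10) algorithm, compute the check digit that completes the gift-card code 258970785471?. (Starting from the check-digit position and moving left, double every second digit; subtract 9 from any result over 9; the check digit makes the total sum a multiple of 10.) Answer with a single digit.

Partial digits right→left: 1 7 4 5 8 7 0 7 9 8 5 2
Double every second digit counting from the check-digit position (so the 1st, 3rd, 5th, ... of the partial from the right).
  doubled (with −9 where >9): 2 8 7 0 9 1 → sum 27
  kept as-is: 7 5 7 7 8 2 → sum 36
Total = 27 + 36 = 63.
Check digit = (10 − (63 mod 10)) mod 10 = 7.

7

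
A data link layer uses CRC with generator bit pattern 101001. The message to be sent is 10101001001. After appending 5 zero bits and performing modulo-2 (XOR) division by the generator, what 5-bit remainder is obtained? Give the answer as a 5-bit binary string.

Append 5 zeros: 1010100100100000. Divide by 101001 (XOR where the leading bit is 1):
  pos 0: 101010 XOR 101001 = 000011
  pos 4: 110100 XOR 101001 = 011101
  pos 5: 111011 XOR 101001 = 010010
  pos 6: 100100 XOR 101001 = 001101
  pos 8: 110100 XOR 101001 = 011101
  pos 9: 111010 XOR 101001 = 010011
  pos 10: 100110 XOR 101001 = 001111
Remainder (last 5 bits) = 01111. This is the CRC / FCS.

01111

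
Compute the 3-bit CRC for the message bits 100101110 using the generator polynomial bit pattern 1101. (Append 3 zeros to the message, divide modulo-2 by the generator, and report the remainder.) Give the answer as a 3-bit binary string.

Append 3 zeros: 100101110000. Divide by 1101 (XOR where the leading bit is 1):
  pos 0: 1001 XOR 1101 = 0100
  pos 1: 1000 XOR 1101 = 0101
  pos 2: 1011 XOR 1101 = 0110
  pos 3: 1101 XOR 1101 = 0000
  pos 7: 1000 XOR 1101 = 0101
  pos 8: 1010 XOR 1101 = 0111
Remainder (last 3 bits) = 111. This is the CRC / FCS.

111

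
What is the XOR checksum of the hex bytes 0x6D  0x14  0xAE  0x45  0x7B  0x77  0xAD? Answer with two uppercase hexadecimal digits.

33

XOR the bytes together:
  start with 0x6D
  0x6D ⊕ 0x14 = 0x79
  0x79 ⊕ 0xAE = 0xD7
  0xD7 ⊕ 0x45 = 0x92
  0x92 ⊕ 0x7B = 0xE9
  0xE9 ⊕ 0x77 = 0x9E
  0x9E ⊕ 0xAD = 0x33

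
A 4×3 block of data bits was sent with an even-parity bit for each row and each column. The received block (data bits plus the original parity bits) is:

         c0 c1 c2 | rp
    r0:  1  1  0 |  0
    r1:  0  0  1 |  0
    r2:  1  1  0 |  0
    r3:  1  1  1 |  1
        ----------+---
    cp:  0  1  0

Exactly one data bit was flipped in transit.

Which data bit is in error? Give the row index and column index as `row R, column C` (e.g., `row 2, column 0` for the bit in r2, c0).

Recompute each row's even parity and compare to rp:
  r0: data parity 0, sent rp 0 → ok
  r1: data parity 1, sent rp 0 → mismatch
  r2: data parity 0, sent rp 0 → ok
  r3: data parity 1, sent rp 1 → ok
Recompute each column's even parity and compare to cp:
  c0: data parity 1, sent cp 0 → mismatch
  c1: data parity 1, sent cp 1 → ok
  c2: data parity 0, sent cp 0 → ok
Exactly one row (r1) and one column (c0) fail → the flipped bit is at their intersection.

row 1, column 0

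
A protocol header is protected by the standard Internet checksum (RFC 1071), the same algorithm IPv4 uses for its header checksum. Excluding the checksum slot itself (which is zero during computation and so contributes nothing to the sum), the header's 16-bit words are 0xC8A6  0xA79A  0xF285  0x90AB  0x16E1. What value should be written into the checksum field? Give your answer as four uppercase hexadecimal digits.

One's-complement addition (fold any carry out of bit 15 back into bit 0):
  0xC8A6 + 0xA79A = 0x17040 → wrap carry → 0x7041
  0x7041 + 0xF285 = 0x162C6 → wrap carry → 0x62C7
  0x62C7 + 0x90AB = 0x0F372
  0xF372 + 0x16E1 = 0x10A53 → wrap carry → 0x0A54
One's-complement sum = 0x0A54.
Checksum = ~0x0A54 & 0xFFFF = 0xF5AB.

F5AB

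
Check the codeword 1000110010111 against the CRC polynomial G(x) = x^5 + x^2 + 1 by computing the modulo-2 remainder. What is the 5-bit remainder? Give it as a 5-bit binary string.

Modulo-2 division of 1000110010111 by 100101:
  pos 0: 100011 XOR 100101 = 000110
  pos 3: 110001 XOR 100101 = 010100
  pos 4: 101000 XOR 100101 = 001101
  pos 6: 110111 XOR 100101 = 010010
  pos 7: 100101 XOR 100101 = 000000
Remainder = 00000 (zero — the frame passes the CRC check).

00000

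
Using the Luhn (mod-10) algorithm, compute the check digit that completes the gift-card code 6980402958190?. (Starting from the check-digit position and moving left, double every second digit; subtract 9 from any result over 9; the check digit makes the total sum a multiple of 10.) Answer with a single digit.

Partial digits right→left: 0 9 1 8 5 9 2 0 4 0 8 9 6
Double every second digit counting from the check-digit position (so the 1st, 3rd, 5th, ... of the partial from the right).
  doubled (with −9 where >9): 0 2 1 4 8 7 3 → sum 25
  kept as-is: 9 8 9 0 0 9 → sum 35
Total = 25 + 35 = 60.
Check digit = (10 − (60 mod 10)) mod 10 = 0.

0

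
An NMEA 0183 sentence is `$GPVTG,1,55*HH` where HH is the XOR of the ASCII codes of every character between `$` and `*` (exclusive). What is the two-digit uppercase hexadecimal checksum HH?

XOR the ASCII codes of the payload characters:
  'G' = 0x47 → acc = 0x47
  'P' = 0x50 → acc = 0x17
  'V' = 0x56 → acc = 0x41
  'T' = 0x54 → acc = 0x15
  'G' = 0x47 → acc = 0x52
  ',' = 0x2C → acc = 0x7E
  '1' = 0x31 → acc = 0x4F
  ',' = 0x2C → acc = 0x63
  '5' = 0x35 → acc = 0x56
  '5' = 0x35 → acc = 0x63
Checksum = 0x63.

63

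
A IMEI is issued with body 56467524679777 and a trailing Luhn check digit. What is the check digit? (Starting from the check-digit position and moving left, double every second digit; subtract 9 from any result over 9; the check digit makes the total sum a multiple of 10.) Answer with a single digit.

Partial digits right→left: 7 7 7 9 7 6 4 2 5 7 6 4 6 5
Double every second digit counting from the check-digit position (so the 1st, 3rd, 5th, ... of the partial from the right).
  doubled (with −9 where >9): 5 5 5 8 1 3 3 → sum 30
  kept as-is: 7 9 6 2 7 4 5 → sum 40
Total = 30 + 40 = 70.
Check digit = (10 − (70 mod 10)) mod 10 = 0.

0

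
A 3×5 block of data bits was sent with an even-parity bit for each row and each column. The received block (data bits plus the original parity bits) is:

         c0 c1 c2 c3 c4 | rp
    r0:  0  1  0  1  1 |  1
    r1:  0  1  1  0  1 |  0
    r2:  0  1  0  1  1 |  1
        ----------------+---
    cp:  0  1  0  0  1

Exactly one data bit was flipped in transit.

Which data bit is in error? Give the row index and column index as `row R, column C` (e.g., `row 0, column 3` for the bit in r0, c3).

row 1, column 2

Recompute each row's even parity and compare to rp:
  r0: data parity 1, sent rp 1 → ok
  r1: data parity 1, sent rp 0 → mismatch
  r2: data parity 1, sent rp 1 → ok
Recompute each column's even parity and compare to cp:
  c0: data parity 0, sent cp 0 → ok
  c1: data parity 1, sent cp 1 → ok
  c2: data parity 1, sent cp 0 → mismatch
  c3: data parity 0, sent cp 0 → ok
  c4: data parity 1, sent cp 1 → ok
Exactly one row (r1) and one column (c2) fail → the flipped bit is at their intersection.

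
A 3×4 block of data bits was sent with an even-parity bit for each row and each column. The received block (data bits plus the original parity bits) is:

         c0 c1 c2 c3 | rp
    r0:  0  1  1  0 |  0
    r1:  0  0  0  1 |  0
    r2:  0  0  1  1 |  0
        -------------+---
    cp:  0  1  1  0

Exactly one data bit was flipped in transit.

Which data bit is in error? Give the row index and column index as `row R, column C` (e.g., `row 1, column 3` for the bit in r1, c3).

Recompute each row's even parity and compare to rp:
  r0: data parity 0, sent rp 0 → ok
  r1: data parity 1, sent rp 0 → mismatch
  r2: data parity 0, sent rp 0 → ok
Recompute each column's even parity and compare to cp:
  c0: data parity 0, sent cp 0 → ok
  c1: data parity 1, sent cp 1 → ok
  c2: data parity 0, sent cp 1 → mismatch
  c3: data parity 0, sent cp 0 → ok
Exactly one row (r1) and one column (c2) fail → the flipped bit is at their intersection.

row 1, column 2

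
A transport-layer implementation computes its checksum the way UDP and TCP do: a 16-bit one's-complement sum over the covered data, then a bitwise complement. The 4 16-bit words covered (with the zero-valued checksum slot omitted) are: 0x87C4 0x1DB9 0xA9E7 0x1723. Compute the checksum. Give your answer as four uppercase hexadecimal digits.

9977

One's-complement addition (fold any carry out of bit 15 back into bit 0):
  0x87C4 + 0x1DB9 = 0x0A57D
  0xA57D + 0xA9E7 = 0x14F64 → wrap carry → 0x4F65
  0x4F65 + 0x1723 = 0x06688
One's-complement sum = 0x6688.
Checksum = ~0x6688 & 0xFFFF = 0x9977.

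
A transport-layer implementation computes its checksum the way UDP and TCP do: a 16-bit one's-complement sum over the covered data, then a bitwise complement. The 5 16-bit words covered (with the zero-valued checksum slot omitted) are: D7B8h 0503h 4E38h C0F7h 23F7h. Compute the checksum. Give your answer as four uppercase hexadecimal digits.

F01C

One's-complement addition (fold any carry out of bit 15 back into bit 0):
  0xD7B8 + 0x0503 = 0x0DCBB
  0xDCBB + 0x4E38 = 0x12AF3 → wrap carry → 0x2AF4
  0x2AF4 + 0xC0F7 = 0x0EBEB
  0xEBEB + 0x23F7 = 0x10FE2 → wrap carry → 0x0FE3
One's-complement sum = 0x0FE3.
Checksum = ~0x0FE3 & 0xFFFF = 0xF01C.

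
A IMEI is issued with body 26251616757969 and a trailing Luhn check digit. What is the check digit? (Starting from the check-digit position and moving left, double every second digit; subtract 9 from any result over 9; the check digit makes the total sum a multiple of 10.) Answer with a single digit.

Partial digits right→left: 9 6 9 7 5 7 6 1 6 1 5 2 6 2
Double every second digit counting from the check-digit position (so the 1st, 3rd, 5th, ... of the partial from the right).
  doubled (with −9 where >9): 9 9 1 3 3 1 3 → sum 29
  kept as-is: 6 7 7 1 1 2 2 → sum 26
Total = 29 + 26 = 55.
Check digit = (10 − (55 mod 10)) mod 10 = 5.

5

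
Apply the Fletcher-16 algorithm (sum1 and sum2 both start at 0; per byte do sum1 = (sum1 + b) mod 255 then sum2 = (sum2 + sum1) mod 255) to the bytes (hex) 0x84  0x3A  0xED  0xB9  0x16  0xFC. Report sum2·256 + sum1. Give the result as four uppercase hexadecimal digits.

Running sums (mod 255):
  after byte 0 (0x84): sum1=132, sum2=132
  after byte 1 (0x3A): sum1=190, sum2=67
  after byte 2 (0xED): sum1=172, sum2=239
  after byte 3 (0xB9): sum1=102, sum2=86
  after byte 4 (0x16): sum1=124, sum2=210
  after byte 5 (0xFC): sum1=121, sum2=76
Checksum = sum2·256 + sum1 = 76·256 + 121 = 19577 = 0x4C79.

4C79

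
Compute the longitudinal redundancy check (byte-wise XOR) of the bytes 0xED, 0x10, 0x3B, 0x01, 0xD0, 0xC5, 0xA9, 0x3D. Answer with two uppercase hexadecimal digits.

XOR the bytes together:
  start with 0xED
  0xED ⊕ 0x10 = 0xFD
  0xFD ⊕ 0x3B = 0xC6
  0xC6 ⊕ 0x01 = 0xC7
  0xC7 ⊕ 0xD0 = 0x17
  0x17 ⊕ 0xC5 = 0xD2
  0xD2 ⊕ 0xA9 = 0x7B
  0x7B ⊕ 0x3D = 0x46

46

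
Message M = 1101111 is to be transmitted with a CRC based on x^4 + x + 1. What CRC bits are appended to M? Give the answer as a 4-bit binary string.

Append 4 zeros: 11011110000. Divide by 10011 (XOR where the leading bit is 1):
  pos 0: 11011 XOR 10011 = 01000
  pos 1: 10001 XOR 10011 = 00010
  pos 4: 10100 XOR 10011 = 00111
  pos 6: 11100 XOR 10011 = 01111
Remainder (last 4 bits) = 1111. This is the CRC / FCS.

1111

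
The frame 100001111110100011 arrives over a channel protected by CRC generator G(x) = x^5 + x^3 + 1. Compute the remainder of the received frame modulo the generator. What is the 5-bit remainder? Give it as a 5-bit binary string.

Modulo-2 division of 100001111110100011 by 101001:
  pos 0: 100001 XOR 101001 = 001000
  pos 2: 100011 XOR 101001 = 001010
  pos 4: 101011 XOR 101001 = 000010
  pos 8: 101010 XOR 101001 = 000011
  pos 12: 110011 XOR 101001 = 011010
Remainder = 11010 (nonzero — an error is detected).

11010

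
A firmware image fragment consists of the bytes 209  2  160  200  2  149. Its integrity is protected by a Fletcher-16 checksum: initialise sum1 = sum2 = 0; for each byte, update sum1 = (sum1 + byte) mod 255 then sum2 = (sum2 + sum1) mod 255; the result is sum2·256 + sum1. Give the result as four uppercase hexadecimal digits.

6BD4

Running sums (mod 255):
  after byte 0 (209): sum1=209, sum2=209
  after byte 1 (2): sum1=211, sum2=165
  after byte 2 (160): sum1=116, sum2=26
  after byte 3 (200): sum1=61, sum2=87
  after byte 4 (2): sum1=63, sum2=150
  after byte 5 (149): sum1=212, sum2=107
Checksum = sum2·256 + sum1 = 107·256 + 212 = 27604 = 0x6BD4.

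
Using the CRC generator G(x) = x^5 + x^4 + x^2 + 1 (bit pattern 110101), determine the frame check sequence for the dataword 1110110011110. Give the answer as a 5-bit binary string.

Append 5 zeros: 111011001111000000. Divide by 110101 (XOR where the leading bit is 1):
  pos 0: 111011 XOR 110101 = 001110
  pos 2: 111000 XOR 110101 = 001101
  pos 4: 110111 XOR 110101 = 000010
  pos 8: 101100 XOR 110101 = 011001
  pos 9: 110010 XOR 110101 = 000111
  pos 12: 111000 XOR 110101 = 001101
Remainder (last 5 bits) = 01101. This is the CRC / FCS.

01101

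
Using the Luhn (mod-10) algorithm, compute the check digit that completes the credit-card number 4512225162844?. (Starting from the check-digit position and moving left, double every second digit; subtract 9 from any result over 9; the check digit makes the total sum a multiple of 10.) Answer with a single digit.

1

Partial digits right→left: 4 4 8 2 6 1 5 2 2 2 1 5 4
Double every second digit counting from the check-digit position (so the 1st, 3rd, 5th, ... of the partial from the right).
  doubled (with −9 where >9): 8 7 3 1 4 2 8 → sum 33
  kept as-is: 4 2 1 2 2 5 → sum 16
Total = 33 + 16 = 49.
Check digit = (10 − (49 mod 10)) mod 10 = 1.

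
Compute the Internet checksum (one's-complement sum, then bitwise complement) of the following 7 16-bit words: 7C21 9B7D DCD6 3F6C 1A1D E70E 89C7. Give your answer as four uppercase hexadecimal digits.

One's-complement addition (fold any carry out of bit 15 back into bit 0):
  0x7C21 + 0x9B7D = 0x1179E → wrap carry → 0x179F
  0x179F + 0xDCD6 = 0x0F475
  0xF475 + 0x3F6C = 0x133E1 → wrap carry → 0x33E2
  0x33E2 + 0x1A1D = 0x04DFF
  0x4DFF + 0xE70E = 0x1350D → wrap carry → 0x350E
  0x350E + 0x89C7 = 0x0BED5
One's-complement sum = 0xBED5.
Checksum = ~0xBED5 & 0xFFFF = 0x412A.

412A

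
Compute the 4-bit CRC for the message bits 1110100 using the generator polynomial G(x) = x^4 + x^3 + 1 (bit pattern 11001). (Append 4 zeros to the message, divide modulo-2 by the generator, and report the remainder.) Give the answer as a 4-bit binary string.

1110

Append 4 zeros: 11101000000. Divide by 11001 (XOR where the leading bit is 1):
  pos 0: 11101 XOR 11001 = 00100
  pos 2: 10000 XOR 11001 = 01001
  pos 3: 10010 XOR 11001 = 01011
  pos 4: 10110 XOR 11001 = 01111
  pos 5: 11110 XOR 11001 = 00111
Remainder (last 4 bits) = 1110. This is the CRC / FCS.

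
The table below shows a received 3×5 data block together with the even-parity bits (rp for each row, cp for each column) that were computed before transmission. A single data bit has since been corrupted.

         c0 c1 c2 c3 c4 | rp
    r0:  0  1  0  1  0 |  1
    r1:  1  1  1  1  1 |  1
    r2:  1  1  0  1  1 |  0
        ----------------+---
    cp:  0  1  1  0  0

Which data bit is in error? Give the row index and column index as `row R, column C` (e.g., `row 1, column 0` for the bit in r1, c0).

row 0, column 3

Recompute each row's even parity and compare to rp:
  r0: data parity 0, sent rp 1 → mismatch
  r1: data parity 1, sent rp 1 → ok
  r2: data parity 0, sent rp 0 → ok
Recompute each column's even parity and compare to cp:
  c0: data parity 0, sent cp 0 → ok
  c1: data parity 1, sent cp 1 → ok
  c2: data parity 1, sent cp 1 → ok
  c3: data parity 1, sent cp 0 → mismatch
  c4: data parity 0, sent cp 0 → ok
Exactly one row (r0) and one column (c3) fail → the flipped bit is at their intersection.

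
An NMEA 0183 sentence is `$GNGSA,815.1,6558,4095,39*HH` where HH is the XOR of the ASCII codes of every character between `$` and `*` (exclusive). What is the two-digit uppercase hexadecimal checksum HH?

73

XOR the ASCII codes of the payload characters:
  'G' = 0x47 → acc = 0x47
  'N' = 0x4E → acc = 0x09
  'G' = 0x47 → acc = 0x4E
  'S' = 0x53 → acc = 0x1D
  'A' = 0x41 → acc = 0x5C
  ',' = 0x2C → acc = 0x70
  '8' = 0x38 → acc = 0x48
  '1' = 0x31 → acc = 0x79
  '5' = 0x35 → acc = 0x4C
  '.' = 0x2E → acc = 0x62
  '1' = 0x31 → acc = 0x53
  ',' = 0x2C → acc = 0x7F
  '6' = 0x36 → acc = 0x49
  '5' = 0x35 → acc = 0x7C
  '5' = 0x35 → acc = 0x49
  '8' = 0x38 → acc = 0x71
  ',' = 0x2C → acc = 0x5D
  '4' = 0x34 → acc = 0x69
  '0' = 0x30 → acc = 0x59
  '9' = 0x39 → acc = 0x60
  '5' = 0x35 → acc = 0x55
  ',' = 0x2C → acc = 0x79
  '3' = 0x33 → acc = 0x4A
  '9' = 0x39 → acc = 0x73
Checksum = 0x73.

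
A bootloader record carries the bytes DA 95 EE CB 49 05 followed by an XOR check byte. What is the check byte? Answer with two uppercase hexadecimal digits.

XOR the bytes together:
  start with 0xDA
  0xDA ⊕ 0x95 = 0x4F
  0x4F ⊕ 0xEE = 0xA1
  0xA1 ⊕ 0xCB = 0x6A
  0x6A ⊕ 0x49 = 0x23
  0x23 ⊕ 0x05 = 0x26

26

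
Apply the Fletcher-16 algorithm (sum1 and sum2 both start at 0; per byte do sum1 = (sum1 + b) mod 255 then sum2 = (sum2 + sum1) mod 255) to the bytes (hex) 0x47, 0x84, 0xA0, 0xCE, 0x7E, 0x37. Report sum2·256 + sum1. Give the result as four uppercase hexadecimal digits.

Running sums (mod 255):
  after byte 0 (0x47): sum1=71, sum2=71
  after byte 1 (0x84): sum1=203, sum2=19
  after byte 2 (0xA0): sum1=108, sum2=127
  after byte 3 (0xCE): sum1=59, sum2=186
  after byte 4 (0x7E): sum1=185, sum2=116
  after byte 5 (0x37): sum1=240, sum2=101
Checksum = sum2·256 + sum1 = 101·256 + 240 = 26096 = 0x65F0.

65F0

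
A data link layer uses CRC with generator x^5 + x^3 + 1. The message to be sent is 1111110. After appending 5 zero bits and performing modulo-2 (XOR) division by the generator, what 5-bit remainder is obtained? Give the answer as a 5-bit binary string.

00100

Append 5 zeros: 111111000000. Divide by 101001 (XOR where the leading bit is 1):
  pos 0: 111111 XOR 101001 = 010110
  pos 1: 101100 XOR 101001 = 000101
  pos 4: 101000 XOR 101001 = 000001
Remainder (last 5 bits) = 00100. This is the CRC / FCS.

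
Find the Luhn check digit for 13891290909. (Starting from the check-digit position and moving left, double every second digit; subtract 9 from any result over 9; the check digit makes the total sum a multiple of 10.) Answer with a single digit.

8

Partial digits right→left: 9 0 9 0 9 2 1 9 8 3 1
Double every second digit counting from the check-digit position (so the 1st, 3rd, 5th, ... of the partial from the right).
  doubled (with −9 where >9): 9 9 9 2 7 2 → sum 38
  kept as-is: 0 0 2 9 3 → sum 14
Total = 38 + 14 = 52.
Check digit = (10 − (52 mod 10)) mod 10 = 8.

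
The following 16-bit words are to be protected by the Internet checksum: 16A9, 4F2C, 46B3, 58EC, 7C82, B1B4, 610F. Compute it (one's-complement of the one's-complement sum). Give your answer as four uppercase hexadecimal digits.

6B44

One's-complement addition (fold any carry out of bit 15 back into bit 0):
  0x16A9 + 0x4F2C = 0x065D5
  0x65D5 + 0x46B3 = 0x0AC88
  0xAC88 + 0x58EC = 0x10574 → wrap carry → 0x0575
  0x0575 + 0x7C82 = 0x081F7
  0x81F7 + 0xB1B4 = 0x133AB → wrap carry → 0x33AC
  0x33AC + 0x610F = 0x094BB
One's-complement sum = 0x94BB.
Checksum = ~0x94BB & 0xFFFF = 0x6B44.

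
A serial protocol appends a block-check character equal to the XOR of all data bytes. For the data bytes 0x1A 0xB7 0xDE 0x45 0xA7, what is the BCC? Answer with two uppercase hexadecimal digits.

91

XOR the bytes together:
  start with 0x1A
  0x1A ⊕ 0xB7 = 0xAD
  0xAD ⊕ 0xDE = 0x73
  0x73 ⊕ 0x45 = 0x36
  0x36 ⊕ 0xA7 = 0x91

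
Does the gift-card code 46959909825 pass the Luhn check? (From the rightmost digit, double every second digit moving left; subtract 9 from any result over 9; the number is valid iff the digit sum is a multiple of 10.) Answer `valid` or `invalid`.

From the right, keep odd positions and double even positions (subtract 9 from any doubled value over 9):
  doubled (positions 2,4,...): 4 9 9 1 3 → sum 26
  kept (positions 1,3,...): 5 8 0 9 9 4 → sum 35
Total = 61.
61 mod 10 = 1, so the number is invalid.

invalid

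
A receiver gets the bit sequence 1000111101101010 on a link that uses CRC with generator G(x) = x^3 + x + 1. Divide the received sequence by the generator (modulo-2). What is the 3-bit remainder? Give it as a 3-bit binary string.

Modulo-2 division of 1000111101101010 by 1011:
  pos 0: 1000 XOR 1011 = 0011
  pos 2: 1111 XOR 1011 = 0100
  pos 3: 1001 XOR 1011 = 0010
  pos 5: 1010 XOR 1011 = 0001
  pos 8: 1110 XOR 1011 = 0101
  pos 9: 1011 XOR 1011 = 0000
Remainder = 010 (nonzero — an error is detected).

010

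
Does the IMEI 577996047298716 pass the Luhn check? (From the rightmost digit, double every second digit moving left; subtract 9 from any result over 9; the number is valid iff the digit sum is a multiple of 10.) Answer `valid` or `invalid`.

invalid

From the right, keep odd positions and double even positions (subtract 9 from any doubled value over 9):
  doubled (positions 2,4,...): 2 7 4 8 3 9 5 → sum 38
  kept (positions 1,3,...): 6 7 9 7 0 9 7 5 → sum 50
Total = 88.
88 mod 10 = 8, so the number is invalid.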